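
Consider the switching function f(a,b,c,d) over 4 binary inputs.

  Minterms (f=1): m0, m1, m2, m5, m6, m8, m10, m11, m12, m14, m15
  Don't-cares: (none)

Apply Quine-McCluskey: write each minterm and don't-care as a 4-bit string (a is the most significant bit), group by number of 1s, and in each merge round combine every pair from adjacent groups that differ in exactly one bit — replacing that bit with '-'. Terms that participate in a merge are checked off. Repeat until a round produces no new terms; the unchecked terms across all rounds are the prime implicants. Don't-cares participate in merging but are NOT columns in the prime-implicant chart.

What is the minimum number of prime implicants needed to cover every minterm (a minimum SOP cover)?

Round 0: 0000✓ 0001✓ 0010✓ 0101✓ 0110✓ 1000✓ 1010✓ 1011✓ 1100✓ 1110✓ 1111✓
Round 1: -000✓ -010✓ -110✓ 0-01 0-10✓ 00-0✓ 000- 1-00✓ 1-10✓ 1-11✓ 10-0✓ 101-✓ 11-0✓ 111-✓
Round 2: --10 -0-0 1--0 1-1-
PIs = {--10, -0-0, 0-01, 000-, 1--0, 1-1-}
Coverage chart:
  m0: -0-0,000-
  m1: 0-01,000-
  m2: --10,-0-0
  m5: 0-01 ←essential
  m6: --10 ←essential
  m8: -0-0,1--0
  m10: --10,-0-0,1--0,1-1-
  m11: 1-1- ←essential
  m12: 1--0 ←essential
  m14: --10,1--0,1-1-
  m15: 1-1- ←essential
Essential: --10, 0-01, 1--0, 1-1-
Petrick residual → -0-0
Min cover (5 terms): cd' + b'd' + a'c'd + ad' + ac

5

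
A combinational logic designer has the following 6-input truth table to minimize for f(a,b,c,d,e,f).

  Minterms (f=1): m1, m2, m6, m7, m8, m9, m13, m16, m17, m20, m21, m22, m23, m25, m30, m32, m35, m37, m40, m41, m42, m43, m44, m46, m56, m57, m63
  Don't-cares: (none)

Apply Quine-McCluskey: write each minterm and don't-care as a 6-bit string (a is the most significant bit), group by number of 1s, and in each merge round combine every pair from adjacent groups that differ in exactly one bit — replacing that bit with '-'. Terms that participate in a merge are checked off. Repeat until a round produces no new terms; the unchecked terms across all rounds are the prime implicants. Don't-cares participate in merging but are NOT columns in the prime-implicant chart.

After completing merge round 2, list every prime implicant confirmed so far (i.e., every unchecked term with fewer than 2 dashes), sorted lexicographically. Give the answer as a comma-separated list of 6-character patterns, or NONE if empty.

000-10, 001-01, 01-110, 10-000, 10-011, 100101, 111111

[col 0] 000001*, 000010*, 000110*, 000111*, 001000*, 001001*, 001101*, 010000*, 010001*, 010100*, 010101*, 010110*, 010111*, 011001*, 011110*, 100000*, 100011*, 100101, 101000*, 101001*, 101010*, 101011*, 101100*, 101110*, 111000*, 111001*, 111111
[col 1] -01000*, -01001*, -11001*, 0-0001*, 0-0110*, 0-0111*, 0-1001*, 00-001*, 000-10, 00011-*, 001-01, 00100-*, 01-001*, 01-110, 010-00*, 010-01*, 01000-*, 0101-0*, 0101-1*, 01010-*, 01011-*, 1-1000*, 1-1001*, 10-000, 10-011, 101-00*, 101-10*, 1010-0*, 1010-1*, 10100-*, 10101-*, 1011-0*, 11100-*
[col 2] --1001, -0100-, 0--001, 0-011-, 010-0-, 0101--, 1-100-, 101--0, 1010--
Prime implicants: --1001, -0100-, 0--001, 0-011-, 000-10, 001-01, 01-110, 010-0-, 0101--, 1-100-, 10-000, 10-011, 100101, 101--0, 1010--, 111111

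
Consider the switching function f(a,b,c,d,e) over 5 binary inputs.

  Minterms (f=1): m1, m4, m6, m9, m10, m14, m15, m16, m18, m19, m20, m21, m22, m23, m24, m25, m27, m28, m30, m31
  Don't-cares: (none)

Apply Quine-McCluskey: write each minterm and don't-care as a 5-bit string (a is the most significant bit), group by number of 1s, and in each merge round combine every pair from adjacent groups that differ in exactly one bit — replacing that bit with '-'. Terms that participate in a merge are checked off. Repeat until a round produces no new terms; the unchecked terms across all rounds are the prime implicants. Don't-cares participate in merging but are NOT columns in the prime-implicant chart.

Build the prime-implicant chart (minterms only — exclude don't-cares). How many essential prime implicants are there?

[col 0] 00001*, 00100*, 00110*, 01001*, 01010*, 01110*, 01111*, 10000*, 10010*, 10011*, 10100*, 10101*, 10110*, 10111*, 11000*, 11001*, 11011*, 11100*, 11110*, 11111*
[col 1] -0100*, -0110*, -1001, -1110*, -1111*, 0-001, 0-110*, 001-0*, 01-10, 0111-*, 1-000*, 1-011*, 1-100*, 1-110*, 1-111*, 10-00*, 10-10*, 10-11*, 100-0*, 1001-*, 101-0*, 101-1*, 1010-*, 1011-*, 11-00*, 11-11*, 110-1, 1100-, 111-0*, 1111-*
[col 2] --110, -01-0, -111-, 1--00, 1--11, 1-1-0, 1-11-, 10--0, 10-1-, 101--
Prime implicants: --110, -01-0, -1001, -111-, 0-001, 01-10, 1--00, 1--11, 1-1-0, 1-11-, 10--0, 10-1-, 101--, 110-1, 1100-
PI chart (minterm → PIs covering it):
  1 | 0-001  (sole → essential)
  4 | -01-0  (sole → essential)
  6 | --110,-01-0
  9 | -1001,0-001
  10 | 01-10  (sole → essential)
  14 | --110,-111-,01-10
  15 | -111-  (sole → essential)
  16 | 1--00,10--0
  18 | 10--0,10-1-
  19 | 1--11,10-1-
  20 | -01-0,1--00,1-1-0,10--0,101--
  21 | 101--  (sole → essential)
  22 | --110,-01-0,1-1-0,1-11-,10--0,10-1-,101--
  23 | 1--11,1-11-,10-1-,101--
  24 | 1--00,1100-
  25 | -1001,110-1,1100-
  27 | 1--11,110-1
  28 | 1--00,1-1-0
  30 | --110,-111-,1-1-0,1-11-
  31 | -111-,1--11,1-11-
Essential prime implicants: -01-0, -111-, 0-001, 01-10, 101--

5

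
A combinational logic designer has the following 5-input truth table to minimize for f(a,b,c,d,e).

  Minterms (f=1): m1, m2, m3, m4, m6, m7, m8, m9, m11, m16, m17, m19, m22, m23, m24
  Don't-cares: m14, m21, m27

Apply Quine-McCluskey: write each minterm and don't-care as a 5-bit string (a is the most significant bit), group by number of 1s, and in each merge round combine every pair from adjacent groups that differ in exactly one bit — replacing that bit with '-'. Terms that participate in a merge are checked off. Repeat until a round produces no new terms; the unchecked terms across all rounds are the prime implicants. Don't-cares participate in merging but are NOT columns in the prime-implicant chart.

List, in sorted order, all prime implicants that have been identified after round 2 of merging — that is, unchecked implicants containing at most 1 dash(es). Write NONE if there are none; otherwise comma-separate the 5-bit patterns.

size-2^0 implicants → 00001(✓)  00010(✓)  00011(✓)  00100(✓)  00110(✓)  00111(✓)  01000(✓)  01001(✓)  01011(✓)  01110(✓)  10000(✓)  10001(✓)  10011(✓)  10101(✓)  10110(✓)  10111(✓)  11000(✓)  11011(✓)
size-2^1 implicants → -0001(✓)  -0011(✓)  -0110(✓)  -0111(✓)  -1000  -1011(✓)  0-001(✓)  0-011(✓)  0-110  00-10(✓)  00-11(✓)  000-1(✓)  0001-(✓)  001-0  0011-(✓)  010-1(✓)  0100-  1-000  1-011(✓)  10-01(✓)  10-11(✓)  100-1(✓)  1000-  101-1(✓)  1011-(✓)
size-2^2 implicants → --011  -0-11  -00-1  -011-  0-0-1  00-1-  10--1
Unchecked terms (primes): --011, -0-11, -00-1, -011-, -1000, 0-0-1, 0-110, 00-1-, 001-0, 0100-, 1-000, 10--1, 1000-

-1000, 0-110, 001-0, 0100-, 1-000, 1000-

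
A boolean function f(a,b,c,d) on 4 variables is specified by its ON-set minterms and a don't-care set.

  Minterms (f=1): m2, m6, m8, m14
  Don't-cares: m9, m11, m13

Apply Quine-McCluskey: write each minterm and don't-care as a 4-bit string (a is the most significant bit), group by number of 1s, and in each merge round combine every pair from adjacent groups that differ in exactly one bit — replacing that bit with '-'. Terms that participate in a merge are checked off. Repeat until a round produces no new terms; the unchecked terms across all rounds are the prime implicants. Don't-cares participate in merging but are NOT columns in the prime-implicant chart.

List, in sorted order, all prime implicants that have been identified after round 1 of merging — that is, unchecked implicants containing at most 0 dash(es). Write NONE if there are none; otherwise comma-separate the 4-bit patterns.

[col 0] 0010*, 0110*, 1000*, 1001*, 1011*, 1101*, 1110*
[col 1] -110, 0-10, 1-01, 10-1, 100-
Prime implicants: -110, 0-10, 1-01, 10-1, 100-

NONE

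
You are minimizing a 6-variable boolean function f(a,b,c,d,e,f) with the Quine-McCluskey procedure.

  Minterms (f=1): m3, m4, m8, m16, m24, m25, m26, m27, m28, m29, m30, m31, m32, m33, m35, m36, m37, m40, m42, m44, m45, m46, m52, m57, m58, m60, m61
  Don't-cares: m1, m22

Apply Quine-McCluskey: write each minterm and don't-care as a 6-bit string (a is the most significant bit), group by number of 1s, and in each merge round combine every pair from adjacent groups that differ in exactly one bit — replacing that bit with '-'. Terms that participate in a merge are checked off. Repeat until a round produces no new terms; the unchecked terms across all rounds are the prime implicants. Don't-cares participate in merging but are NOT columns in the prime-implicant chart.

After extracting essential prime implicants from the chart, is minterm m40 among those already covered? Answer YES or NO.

YES

size-2^0 implicants → 000001(✓)  000011(✓)  000100(✓)  001000(✓)  010000(✓)  010110(✓)  011000(✓)  011001(✓)  011010(✓)  011011(✓)  011100(✓)  011101(✓)  011110(✓)  011111(✓)  100000(✓)  100001(✓)  100011(✓)  100100(✓)  100101(✓)  101000(✓)  101010(✓)  101100(✓)  101101(✓)  101110(✓)  110100(✓)  111001(✓)  111010(✓)  111100(✓)  111101(✓)
size-2^1 implicants → -00001(✓)  -00011(✓)  -00100  -01000  -11001(✓)  -11010  -11100(✓)  -11101(✓)  0-1000  0000-1(✓)  01-000  01-110  011-00(✓)  011-01(✓)  011-10(✓)  011-11(✓)  0110-0(✓)  0110-1(✓)  01100-(✓)  01101-(✓)  0111-0(✓)  0111-1(✓)  01110-(✓)  01111-(✓)  1-0100(✓)  1-1010  1-1100(✓)  1-1101(✓)  10-000(✓)  10-100(✓)  10-101(✓)  100-00(✓)  100-01(✓)  1000-1(✓)  10000-(✓)  10010-(✓)  101-00(✓)  101-10(✓)  1010-0(✓)  1011-0(✓)  10110-(✓)  11-100(✓)  111-01(✓)  11110-(✓)
size-2^2 implicants → -000-1  -11-01  -1110-  011--0(✓)  011--1(✓)  011-0-(✓)  011-1-(✓)  0110--(✓)  0111--(✓)  1--100  1-110-  10--00  10-10-  100-0-  101--0
size-2^3 implicants → 011---
Unchecked terms (primes): -000-1, -00100, -01000, -11-01, -11010, -1110-, 0-1000, 01-000, 01-110, 011---, 1--100, 1-1010, 1-110-, 10--00, 10-10-, 100-0-, 101--0
Minterm coverage:
  m3 ⊆ -000-1 [E]
  m4 ⊆ -00100 [E]
  m8 ⊆ -01000,0-1000
  m16 ⊆ 01-000 [E]
  m24 ⊆ 0-1000,01-000,011---
  m25 ⊆ -11-01,011---
  m26 ⊆ -11010,011---
  m27 ⊆ 011--- [E]
  m28 ⊆ -1110-,011---
  m29 ⊆ -11-01,-1110-,011---
  m30 ⊆ 01-110,011---
  m31 ⊆ 011--- [E]
  m32 ⊆ 10--00,100-0-
  m33 ⊆ -000-1,100-0-
  m35 ⊆ -000-1 [E]
  m36 ⊆ -00100,1--100,10--00,10-10-,100-0-
  m37 ⊆ 10-10-,100-0-
  m40 ⊆ -01000,10--00,101--0
  m42 ⊆ 1-1010,101--0
  m44 ⊆ 1--100,1-110-,10--00,10-10-,101--0
  m45 ⊆ 1-110-,10-10-
  m46 ⊆ 101--0 [E]
  m52 ⊆ 1--100 [E]
  m57 ⊆ -11-01 [E]
  m58 ⊆ -11010,1-1010
  m60 ⊆ -1110-,1--100,1-110-
  m61 ⊆ -11-01,-1110-,1-110-
E = {-000-1, -00100, -11-01, 01-000, 011---, 1--100, 101--0}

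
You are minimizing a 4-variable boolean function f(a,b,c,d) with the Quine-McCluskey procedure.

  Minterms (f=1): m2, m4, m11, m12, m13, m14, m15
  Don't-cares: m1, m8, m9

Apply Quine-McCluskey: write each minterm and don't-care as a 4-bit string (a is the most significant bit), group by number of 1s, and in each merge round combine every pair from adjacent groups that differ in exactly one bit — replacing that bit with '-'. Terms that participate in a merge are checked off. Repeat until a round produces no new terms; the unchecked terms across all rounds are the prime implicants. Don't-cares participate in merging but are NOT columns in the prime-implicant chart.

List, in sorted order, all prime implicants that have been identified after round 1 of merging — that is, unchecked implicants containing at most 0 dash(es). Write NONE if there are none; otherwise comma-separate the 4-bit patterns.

Round 0: 0001✓ 0010 0100✓ 1000✓ 1001✓ 1011✓ 1100✓ 1101✓ 1110✓ 1111✓
Round 1: -001 -100 1-00✓ 1-01✓ 1-11✓ 10-1✓ 100-✓ 11-0✓ 11-1✓ 110-✓ 111-✓
Round 2: 1--1 1-0- 11--
PIs = {-001, -100, 0010, 1--1, 1-0-, 11--}

0010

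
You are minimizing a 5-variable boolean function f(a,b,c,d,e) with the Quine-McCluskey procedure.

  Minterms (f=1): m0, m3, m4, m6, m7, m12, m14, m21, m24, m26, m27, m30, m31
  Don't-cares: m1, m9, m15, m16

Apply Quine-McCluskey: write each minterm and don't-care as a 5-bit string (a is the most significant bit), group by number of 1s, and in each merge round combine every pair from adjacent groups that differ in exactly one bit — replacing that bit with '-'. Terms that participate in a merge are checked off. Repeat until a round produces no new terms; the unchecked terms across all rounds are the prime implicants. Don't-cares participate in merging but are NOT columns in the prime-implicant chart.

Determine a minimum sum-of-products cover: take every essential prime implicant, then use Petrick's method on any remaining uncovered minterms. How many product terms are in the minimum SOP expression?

6

[col 0] 00000*, 00001*, 00011*, 00100*, 00110*, 00111*, 01001*, 01100*, 01110*, 01111*, 10000*, 10101, 11000*, 11010*, 11011*, 11110*, 11111*
[col 1] -0000, -1110*, -1111*, 0-001, 0-100*, 0-110*, 0-111*, 00-00, 00-11, 000-1, 0000-, 001-0*, 0011-*, 011-0*, 0111-*, 1-000, 11-10*, 11-11*, 110-0, 1101-*, 1111-*
[col 2] -111-, 0-1-0, 0-11-, 11-1-
Prime implicants: -0000, -111-, 0-001, 0-1-0, 0-11-, 00-00, 00-11, 000-1, 0000-, 1-000, 10101, 11-1-, 110-0
PI chart (minterm → PIs covering it):
  0 | -0000,00-00,0000-
  3 | 00-11,000-1
  4 | 0-1-0,00-00
  6 | 0-1-0,0-11-
  7 | 0-11-,00-11
  12 | 0-1-0  (sole → essential)
  14 | -111-,0-1-0,0-11-
  21 | 10101  (sole → essential)
  24 | 1-000,110-0
  26 | 11-1-,110-0
  27 | 11-1-  (sole → essential)
  30 | -111-,11-1-
  31 | -111-,11-1-
Essential prime implicants: 0-1-0, 10101, 11-1-
Petrick residual → -0000, 00-11, 1-000
Minimum SOP uses 6 PIs: b'c'd'e' + a'ce' + a'b'de + ac'd'e' + ab'cd'e + abd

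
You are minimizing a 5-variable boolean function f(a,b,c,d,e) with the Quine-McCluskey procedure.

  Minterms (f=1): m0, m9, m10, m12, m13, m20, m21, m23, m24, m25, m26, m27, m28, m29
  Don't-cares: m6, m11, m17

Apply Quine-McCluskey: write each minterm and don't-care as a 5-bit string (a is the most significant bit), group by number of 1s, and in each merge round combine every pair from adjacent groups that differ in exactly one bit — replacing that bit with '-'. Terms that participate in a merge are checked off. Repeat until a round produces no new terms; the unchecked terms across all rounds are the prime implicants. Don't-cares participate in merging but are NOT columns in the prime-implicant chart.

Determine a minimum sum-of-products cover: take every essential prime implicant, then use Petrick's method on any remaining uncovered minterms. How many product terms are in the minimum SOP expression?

Round 0: 00000 00110 01001✓ 01010✓ 01011✓ 01100✓ 01101✓ 10001✓ 10100✓ 10101✓ 10111✓ 11000✓ 11001✓ 11010✓ 11011✓ 11100✓ 11101✓
Round 1: -1001✓ -1010✓ -1011✓ -1100✓ -1101✓ 01-01✓ 010-1✓ 0101-✓ 0110-✓ 1-001✓ 1-100✓ 1-101✓ 10-01✓ 101-1 1010-✓ 11-00✓ 11-01✓ 110-0✓ 110-1✓ 1100-✓ 1101-✓ 1110-✓
Round 2: -1-01 -10-1 -101- -110- 1--01 1-10- 11-0- 110--
PIs = {-1-01, -10-1, -101-, -110-, 00000, 00110, 1--01, 1-10-, 101-1, 11-0-, 110--}
Coverage chart:
  m0: 00000 ←essential
  m9: -1-01,-10-1
  m10: -101- ←essential
  m12: -110- ←essential
  m13: -1-01,-110-
  m20: 1-10- ←essential
  m21: 1--01,1-10-,101-1
  m23: 101-1 ←essential
  m24: 11-0-,110--
  m25: -1-01,-10-1,1--01,11-0-,110--
  m26: -101-,110--
  m27: -10-1,-101-,110--
  m28: -110-,1-10-,11-0-
  m29: -1-01,-110-,1--01,1-10-,11-0-
Essential: -101-, -110-, 00000, 1-10-, 101-1
Petrick residual → -1-01, 11-0-
Min cover (7 terms): bd'e + bc'd + bcd' + a'b'c'd'e' + acd' + ab'ce + abd'

7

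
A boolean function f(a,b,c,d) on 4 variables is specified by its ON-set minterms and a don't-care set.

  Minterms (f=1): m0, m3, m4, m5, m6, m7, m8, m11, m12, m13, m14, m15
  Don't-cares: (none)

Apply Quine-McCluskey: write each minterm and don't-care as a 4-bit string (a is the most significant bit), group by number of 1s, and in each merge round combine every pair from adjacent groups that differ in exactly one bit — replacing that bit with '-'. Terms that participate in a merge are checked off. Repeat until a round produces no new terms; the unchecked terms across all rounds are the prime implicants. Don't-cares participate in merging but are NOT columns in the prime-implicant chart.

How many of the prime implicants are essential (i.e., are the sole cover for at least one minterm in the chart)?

[col 0] 0000*, 0011*, 0100*, 0101*, 0110*, 0111*, 1000*, 1011*, 1100*, 1101*, 1110*, 1111*
[col 1] -000*, -011*, -100*, -101*, -110*, -111*, 0-00*, 0-11*, 01-0*, 01-1*, 010-*, 011-*, 1-00*, 1-11*, 11-0*, 11-1*, 110-*, 111-*
[col 2] --00, --11, -1-0*, -1-1*, -10-*, -11-*, 01--*, 11--*
[col 3] -1--
Prime implicants: --00, --11, -1--
PI chart (minterm → PIs covering it):
  0 | --00  (sole → essential)
  3 | --11  (sole → essential)
  4 | --00,-1--
  5 | -1--  (sole → essential)
  6 | -1--  (sole → essential)
  7 | --11,-1--
  8 | --00  (sole → essential)
  11 | --11  (sole → essential)
  12 | --00,-1--
  13 | -1--  (sole → essential)
  14 | -1--  (sole → essential)
  15 | --11,-1--
Essential prime implicants: --00, --11, -1--

3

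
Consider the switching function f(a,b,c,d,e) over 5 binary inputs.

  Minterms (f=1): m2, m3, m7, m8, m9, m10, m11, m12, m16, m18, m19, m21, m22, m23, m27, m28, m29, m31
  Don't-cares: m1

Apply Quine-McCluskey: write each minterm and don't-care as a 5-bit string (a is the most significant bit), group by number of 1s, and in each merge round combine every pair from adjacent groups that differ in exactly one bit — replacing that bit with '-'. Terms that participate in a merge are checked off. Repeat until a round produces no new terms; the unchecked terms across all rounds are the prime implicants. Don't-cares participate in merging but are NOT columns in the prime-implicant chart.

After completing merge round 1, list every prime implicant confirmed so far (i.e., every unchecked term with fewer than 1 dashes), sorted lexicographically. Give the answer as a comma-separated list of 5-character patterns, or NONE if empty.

NONE

size-2^0 implicants → 00001(✓)  00010(✓)  00011(✓)  00111(✓)  01000(✓)  01001(✓)  01010(✓)  01011(✓)  01100(✓)  10000(✓)  10010(✓)  10011(✓)  10101(✓)  10110(✓)  10111(✓)  11011(✓)  11100(✓)  11101(✓)  11111(✓)
size-2^1 implicants → -0010(✓)  -0011(✓)  -0111(✓)  -1011(✓)  -1100  0-001(✓)  0-010(✓)  0-011(✓)  00-11(✓)  000-1(✓)  0001-(✓)  01-00  010-0(✓)  010-1(✓)  0100-(✓)  0101-(✓)  1-011(✓)  1-101(✓)  1-111(✓)  10-10(✓)  10-11(✓)  100-0  1001-(✓)  101-1(✓)  1011-(✓)  11-11(✓)  111-1(✓)  1110-
size-2^2 implicants → --011  -0-11  -001-  0-0-1  0-01-  010--  1--11  1-1-1  10-1-
Unchecked terms (primes): --011, -0-11, -001-, -1100, 0-0-1, 0-01-, 01-00, 010--, 1--11, 1-1-1, 10-1-, 100-0, 1110-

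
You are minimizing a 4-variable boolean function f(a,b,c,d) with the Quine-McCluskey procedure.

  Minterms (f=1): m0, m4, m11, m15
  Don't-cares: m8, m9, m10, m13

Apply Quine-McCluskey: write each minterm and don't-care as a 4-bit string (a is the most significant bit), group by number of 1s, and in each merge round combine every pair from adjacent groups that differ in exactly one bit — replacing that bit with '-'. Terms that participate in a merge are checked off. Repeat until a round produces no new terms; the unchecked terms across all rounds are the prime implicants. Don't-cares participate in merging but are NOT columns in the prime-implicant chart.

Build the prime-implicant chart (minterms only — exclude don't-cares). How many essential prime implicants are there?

[col 0] 0000*, 0100*, 1000*, 1001*, 1010*, 1011*, 1101*, 1111*
[col 1] -000, 0-00, 1-01*, 1-11*, 10-0*, 10-1*, 100-*, 101-*, 11-1*
[col 2] 1--1, 10--
Prime implicants: -000, 0-00, 1--1, 10--
PI chart (minterm → PIs covering it):
  0 | -000,0-00
  4 | 0-00  (sole → essential)
  11 | 1--1,10--
  15 | 1--1  (sole → essential)
Essential prime implicants: 0-00, 1--1

2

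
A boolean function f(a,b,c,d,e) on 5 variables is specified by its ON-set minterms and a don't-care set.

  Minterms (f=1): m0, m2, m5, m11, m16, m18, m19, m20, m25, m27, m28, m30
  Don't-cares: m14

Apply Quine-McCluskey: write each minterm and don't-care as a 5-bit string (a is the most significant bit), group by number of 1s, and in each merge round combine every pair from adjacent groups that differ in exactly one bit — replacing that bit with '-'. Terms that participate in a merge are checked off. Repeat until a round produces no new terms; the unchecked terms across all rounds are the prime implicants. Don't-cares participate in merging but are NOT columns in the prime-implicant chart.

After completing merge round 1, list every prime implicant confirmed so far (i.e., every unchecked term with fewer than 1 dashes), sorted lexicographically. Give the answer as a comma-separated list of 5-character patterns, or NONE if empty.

00101

size-2^0 implicants → 00000(✓)  00010(✓)  00101  01011(✓)  01110(✓)  10000(✓)  10010(✓)  10011(✓)  10100(✓)  11001(✓)  11011(✓)  11100(✓)  11110(✓)
size-2^1 implicants → -0000(✓)  -0010(✓)  -1011  -1110  000-0(✓)  1-011  1-100  10-00  100-0(✓)  1001-  110-1  111-0
size-2^2 implicants → -00-0
Unchecked terms (primes): -00-0, -1011, -1110, 00101, 1-011, 1-100, 10-00, 1001-, 110-1, 111-0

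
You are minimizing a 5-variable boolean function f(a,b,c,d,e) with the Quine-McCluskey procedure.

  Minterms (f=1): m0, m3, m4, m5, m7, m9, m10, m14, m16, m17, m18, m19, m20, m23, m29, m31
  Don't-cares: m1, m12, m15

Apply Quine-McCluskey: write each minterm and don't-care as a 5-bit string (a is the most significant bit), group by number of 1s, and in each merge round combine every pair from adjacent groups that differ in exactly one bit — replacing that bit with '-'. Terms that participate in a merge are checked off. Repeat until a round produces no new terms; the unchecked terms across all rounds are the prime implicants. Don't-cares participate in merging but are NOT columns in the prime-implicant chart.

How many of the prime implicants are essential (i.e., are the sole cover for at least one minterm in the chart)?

5

Round 0: 00000✓ 00001✓ 00011✓ 00100✓ 00101✓ 00111✓ 01001✓ 01010✓ 01100✓ 01110✓ 01111✓ 10000✓ 10001✓ 10010✓ 10011✓ 10100✓ 10111✓ 11101✓ 11111✓
Round 1: -0000✓ -0001✓ -0011✓ -0100✓ -0111✓ -1111✓ 0-001 0-100 0-111✓ 00-00✓ 00-01✓ 00-11✓ 000-1✓ 0000-✓ 001-1✓ 0010-✓ 01-10 011-0 0111- 1-111✓ 10-00✓ 10-11✓ 100-0✓ 100-1✓ 1000-✓ 1001-✓ 111-1
Round 2: --111 -0-00 -0-11 -00-1 -000- 00--1 00-0- 100--
PIs = {--111, -0-00, -0-11, -00-1, -000-, 0-001, 0-100, 00--1, 00-0-, 01-10, 011-0, 0111-, 100--, 111-1}
Coverage chart:
  m0: -0-00,-000-,00-0-
  m3: -0-11,-00-1,00--1
  m4: -0-00,0-100,00-0-
  m5: 00--1,00-0-
  m7: --111,-0-11,00--1
  m9: 0-001 ←essential
  m10: 01-10 ←essential
  m14: 01-10,011-0,0111-
  m16: -0-00,-000-,100--
  m17: -00-1,-000-,100--
  m18: 100-- ←essential
  m19: -0-11,-00-1,100--
  m20: -0-00 ←essential
  m23: --111,-0-11
  m29: 111-1 ←essential
  m31: --111,111-1
Essential: -0-00, 0-001, 01-10, 100--, 111-1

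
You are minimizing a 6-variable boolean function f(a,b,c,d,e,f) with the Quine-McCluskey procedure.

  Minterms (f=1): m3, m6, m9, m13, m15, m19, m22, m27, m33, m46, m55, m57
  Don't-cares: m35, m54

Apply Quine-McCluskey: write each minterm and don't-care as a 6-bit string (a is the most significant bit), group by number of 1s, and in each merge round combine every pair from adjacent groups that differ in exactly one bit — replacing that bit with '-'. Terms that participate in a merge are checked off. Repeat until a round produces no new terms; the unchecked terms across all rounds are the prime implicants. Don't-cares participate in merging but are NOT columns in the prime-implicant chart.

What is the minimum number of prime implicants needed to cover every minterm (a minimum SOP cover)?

[col 0] 000011*, 000110*, 001001*, 001101*, 001111*, 010011*, 010110*, 011011*, 100001*, 100011*, 101110, 110110*, 110111*, 111001
[col 1] -00011, -10110, 0-0011, 0-0110, 001-01, 0011-1, 01-011, 1000-1, 11011-
Prime implicants: -00011, -10110, 0-0011, 0-0110, 001-01, 0011-1, 01-011, 1000-1, 101110, 11011-, 111001
PI chart (minterm → PIs covering it):
  3 | -00011,0-0011
  6 | 0-0110  (sole → essential)
  9 | 001-01  (sole → essential)
  13 | 001-01,0011-1
  15 | 0011-1  (sole → essential)
  19 | 0-0011,01-011
  22 | -10110,0-0110
  27 | 01-011  (sole → essential)
  33 | 1000-1  (sole → essential)
  46 | 101110  (sole → essential)
  55 | 11011-  (sole → essential)
  57 | 111001  (sole → essential)
Essential prime implicants: 0-0110, 001-01, 0011-1, 01-011, 1000-1, 101110, 11011-, 111001
Petrick residual → -00011
Minimum SOP uses 9 PIs: b'c'd'ef + a'c'def' + a'b'ce'f + a'b'cdf + a'bd'ef + ab'c'd'f + ab'cdef' + abc'de + abcd'e'f

9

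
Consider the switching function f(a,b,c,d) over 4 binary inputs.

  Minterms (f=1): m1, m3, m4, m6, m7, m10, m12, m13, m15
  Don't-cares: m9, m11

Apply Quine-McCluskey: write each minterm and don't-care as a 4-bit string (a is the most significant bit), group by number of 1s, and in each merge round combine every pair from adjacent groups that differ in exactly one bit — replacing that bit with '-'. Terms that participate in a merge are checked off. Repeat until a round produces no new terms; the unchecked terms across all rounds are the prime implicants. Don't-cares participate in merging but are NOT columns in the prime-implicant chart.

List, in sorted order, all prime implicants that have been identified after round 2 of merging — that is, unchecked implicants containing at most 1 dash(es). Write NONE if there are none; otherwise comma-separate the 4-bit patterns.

-100, 01-0, 011-, 101-, 110-

Round 0: 0001✓ 0011✓ 0100✓ 0110✓ 0111✓ 1001✓ 1010✓ 1011✓ 1100✓ 1101✓ 1111✓
Round 1: -001✓ -011✓ -100 -111✓ 0-11✓ 00-1✓ 01-0 011- 1-01✓ 1-11✓ 10-1✓ 101- 11-1✓ 110-
Round 2: --11 -0-1 1--1
PIs = {--11, -0-1, -100, 01-0, 011-, 1--1, 101-, 110-}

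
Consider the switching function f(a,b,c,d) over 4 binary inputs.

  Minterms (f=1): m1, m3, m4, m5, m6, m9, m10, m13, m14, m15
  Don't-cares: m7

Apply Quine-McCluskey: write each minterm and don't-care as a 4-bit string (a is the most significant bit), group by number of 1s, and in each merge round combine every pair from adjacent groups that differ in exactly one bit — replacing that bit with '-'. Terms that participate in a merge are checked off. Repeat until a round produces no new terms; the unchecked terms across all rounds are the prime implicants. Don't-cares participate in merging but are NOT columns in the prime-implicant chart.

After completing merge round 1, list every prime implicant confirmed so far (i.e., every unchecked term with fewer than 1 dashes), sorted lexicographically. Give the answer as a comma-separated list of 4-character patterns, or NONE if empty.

Round 0: 0001✓ 0011✓ 0100✓ 0101✓ 0110✓ 0111✓ 1001✓ 1010✓ 1101✓ 1110✓ 1111✓
Round 1: -001✓ -101✓ -110✓ -111✓ 0-01✓ 0-11✓ 00-1✓ 01-0✓ 01-1✓ 010-✓ 011-✓ 1-01✓ 1-10 11-1✓ 111-✓
Round 2: --01 -1-1 -11- 0--1 01--
PIs = {--01, -1-1, -11-, 0--1, 01--, 1-10}

NONE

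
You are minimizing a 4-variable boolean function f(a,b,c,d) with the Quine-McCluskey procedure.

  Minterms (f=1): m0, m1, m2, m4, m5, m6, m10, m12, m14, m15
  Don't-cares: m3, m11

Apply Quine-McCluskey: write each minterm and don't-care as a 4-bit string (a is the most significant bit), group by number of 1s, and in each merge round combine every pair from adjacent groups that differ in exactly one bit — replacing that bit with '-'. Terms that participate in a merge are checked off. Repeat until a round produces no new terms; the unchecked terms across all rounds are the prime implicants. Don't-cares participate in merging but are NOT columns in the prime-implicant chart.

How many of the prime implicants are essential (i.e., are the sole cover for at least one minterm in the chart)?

3

[col 0] 0000*, 0001*, 0010*, 0011*, 0100*, 0101*, 0110*, 1010*, 1011*, 1100*, 1110*, 1111*
[col 1] -010*, -011*, -100*, -110*, 0-00*, 0-01*, 0-10*, 00-0*, 00-1*, 000-*, 001-*, 01-0*, 010-*, 1-10*, 1-11*, 101-*, 11-0*, 111-*
[col 2] --10, -01-, -1-0, 0--0, 0-0-, 00--, 1-1-
Prime implicants: --10, -01-, -1-0, 0--0, 0-0-, 00--, 1-1-
PI chart (minterm → PIs covering it):
  0 | 0--0,0-0-,00--
  1 | 0-0-,00--
  2 | --10,-01-,0--0,00--
  4 | -1-0,0--0,0-0-
  5 | 0-0-  (sole → essential)
  6 | --10,-1-0,0--0
  10 | --10,-01-,1-1-
  12 | -1-0  (sole → essential)
  14 | --10,-1-0,1-1-
  15 | 1-1-  (sole → essential)
Essential prime implicants: -1-0, 0-0-, 1-1-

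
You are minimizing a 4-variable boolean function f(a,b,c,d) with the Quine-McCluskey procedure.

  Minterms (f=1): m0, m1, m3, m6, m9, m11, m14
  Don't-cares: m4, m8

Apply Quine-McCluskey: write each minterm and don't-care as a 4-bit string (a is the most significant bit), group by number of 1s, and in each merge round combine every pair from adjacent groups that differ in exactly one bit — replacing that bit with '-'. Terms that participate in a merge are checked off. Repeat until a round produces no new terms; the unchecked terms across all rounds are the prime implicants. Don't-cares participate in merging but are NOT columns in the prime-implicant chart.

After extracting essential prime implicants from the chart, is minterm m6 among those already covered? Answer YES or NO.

[col 0] 0000*, 0001*, 0011*, 0100*, 0110*, 1000*, 1001*, 1011*, 1110*
[col 1] -000*, -001*, -011*, -110, 0-00, 00-1*, 000-*, 01-0, 10-1*, 100-*
[col 2] -0-1, -00-
Prime implicants: -0-1, -00-, -110, 0-00, 01-0
PI chart (minterm → PIs covering it):
  0 | -00-,0-00
  1 | -0-1,-00-
  3 | -0-1  (sole → essential)
  6 | -110,01-0
  9 | -0-1,-00-
  11 | -0-1  (sole → essential)
  14 | -110  (sole → essential)
Essential prime implicants: -0-1, -110

YES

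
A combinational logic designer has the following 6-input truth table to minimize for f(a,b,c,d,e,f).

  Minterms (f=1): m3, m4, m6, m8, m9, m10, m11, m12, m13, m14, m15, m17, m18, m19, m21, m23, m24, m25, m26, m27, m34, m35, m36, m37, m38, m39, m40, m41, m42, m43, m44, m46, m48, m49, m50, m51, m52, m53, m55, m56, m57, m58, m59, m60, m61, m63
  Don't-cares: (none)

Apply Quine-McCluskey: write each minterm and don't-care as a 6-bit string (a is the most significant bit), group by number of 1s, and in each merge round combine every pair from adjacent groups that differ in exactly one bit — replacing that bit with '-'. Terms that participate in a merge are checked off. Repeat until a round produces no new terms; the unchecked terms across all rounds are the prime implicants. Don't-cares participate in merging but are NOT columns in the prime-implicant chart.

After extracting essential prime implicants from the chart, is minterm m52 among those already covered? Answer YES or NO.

NO

Round 0: 000011✓ 000100✓ 000110✓ 001000✓ 001001✓ 001010✓ 001011✓ 001100✓ 001101✓ 001110✓ 001111✓ 010001✓ 010010✓ 010011✓ 010101✓ 010111✓ 011000✓ 011001✓ 011010✓ 011011✓ 100010✓ 100011✓ 100100✓ 100101✓ 100110✓ 100111✓ 101000✓ 101001✓ 101010✓ 101011✓ 101100✓ 101110✓ 110000✓ 110001✓ 110010✓ 110011✓ 110100✓ 110101✓ 110111✓ 111000✓ 111001✓ 111010✓ 111011✓ 111100✓ 111101✓ 111111✓
Round 1: -00011✓ -00100✓ -00110✓ -01000✓ -01001✓ -01010✓ -01011✓ -01100✓ -01110✓ -10001✓ -10010✓ -10011✓ -10101✓ -10111✓ -11000✓ -11001✓ -11010✓ -11011✓ 0-0011✓ 0-1000✓ 0-1001✓ 0-1010✓ 0-1011✓ 00-011✓ 00-100✓ 00-110✓ 0001-0✓ 001-00✓ 001-01✓ 001-10✓ 001-11✓ 0010-0✓ 0010-1✓ 00100-✓ 00101-✓ 0011-0✓ 0011-1✓ 00110-✓ 00111-✓ 01-001✓ 01-010✓ 01-011✓ 010-01✓ 010-11✓ 0100-1✓ 01001-✓ 0101-1✓ 0110-0✓ 0110-1✓ 01100-✓ 01101-✓ 1-0010✓ 1-0011✓ 1-0100✓ 1-0101✓ 1-0111✓ 1-1000✓ 1-1001✓ 1-1010✓ 1-1011✓ 1-1100✓ 10-010✓ 10-011✓ 10-100✓ 10-110✓ 100-10✓ 100-11✓ 10001-✓ 1001-0✓ 1001-1✓ 10010-✓ 10011-✓ 101-00✓ 101-10✓ 1010-0✓ 1010-1✓ 10100-✓ 10101-✓ 1011-0✓ 11-000✓ 11-001✓ 11-010✓ 11-011✓ 11-100✓ 11-101✓ 11-111✓ 110-00✓ 110-01✓ 110-11✓ 1100-0✓ 1100-1✓ 11000-✓ 11001-✓ 1101-1✓ 11010-✓ 111-00✓ 111-01✓ 111-11✓ 1110-0✓ 1110-1✓ 11100-✓ 11101-✓ 1111-1✓ 11110-✓
Round 2: --0011✓ --1000✓ --1001✓ --1010✓ --1011✓ -0-011✓ -0-100✓ -0-110✓ -001-0✓ -01-00✓ -01-10✓ -010-0✓ -010-1✓ -0100-✓ -0101-✓ -011-0✓ -1-001✓ -1-010✓ -1-011✓ -10-01✓ -10-11✓ -100-1✓ -1001-✓ -101-1✓ -110-0✓ -110-1✓ -1100-✓ -1101-✓ 0--011✓ 0-10-0✓ 0-10-1✓ 0-100-✓ 0-101-✓ 00-1-0✓ 001--0✓ 001--1✓ 001-0-✓ 001-1-✓ 0010--✓ 0011--✓ 01-0-1✓ 01-01-✓ 010--1✓ 0110--✓ 1--010✓ 1--011✓ 1--100 1-0-11 1-001-✓ 1-01-1 1-010- 1-1-00 1-10-0✓ 1-10-1✓ 1-100-✓ 1-101-✓ 10--10 10-01-✓ 10-1-0✓ 100-1- 1001-- 101--0✓ 1010--✓ 11--00✓ 11--01✓ 11--11✓ 11-0-0✓ 11-0-1✓ 11-00-✓ 11-01-✓ 11-1-1✓ 11-10-✓ 110--1✓ 110-0-✓ 1100--✓ 111--1✓ 111-0-✓ 1110--✓
Round 3: ---011 --10-0✓ --10-1✓ --100-✓ --101-✓ -0-1-0 -01--0 -010--✓ -1-0-1 -1-01- -10--1 -110--✓ 0-10--✓ 001--- 1--01- 1-10--✓ 11---1 11--0- 11-0--
Round 4: --10--
PIs = {---011, --10--, -0-1-0, -01--0, -1-0-1, -1-01-, -10--1, 001---, 1--01-, 1--100, 1-0-11, 1-01-1, 1-010-, 1-1-00, 10--10, 100-1-, 1001--, 11---1, 11--0-, 11-0--}
Coverage chart:
  m3: ---011 ←essential
  m4: -0-1-0 ←essential
  m6: -0-1-0 ←essential
  m8: --10--,-01--0,001---
  m9: --10--,001---
  m10: --10--,-01--0,001---
  m11: ---011,--10--,001---
  m12: -0-1-0,-01--0,001---
  m13: 001--- ←essential
  m14: -0-1-0,-01--0,001---
  m15: 001--- ←essential
  m17: -1-0-1,-10--1
  m18: -1-01- ←essential
  m19: ---011,-1-0-1,-1-01-,-10--1
  m21: -10--1 ←essential
  m23: -10--1 ←essential
  m24: --10-- ←essential
  m25: --10--,-1-0-1
  m26: --10--,-1-01-
  m27: ---011,--10--,-1-0-1,-1-01-
  m34: 1--01-,10--10,100-1-
  m35: ---011,1--01-,1-0-11,100-1-
  m36: -0-1-0,1--100,1-010-,1001--
  m37: 1-01-1,1-010-,1001--
  m38: -0-1-0,10--10,100-1-,1001--
  m39: 1-0-11,1-01-1,100-1-,1001--
  m40: --10--,-01--0,1-1-00
  m41: --10-- ←essential
  m42: --10--,-01--0,1--01-,10--10
  m43: ---011,--10--,1--01-
  m44: -0-1-0,-01--0,1--100,1-1-00
  m46: -0-1-0,-01--0,10--10
  m48: 11--0-,11-0--
  m49: -1-0-1,-10--1,11---1,11--0-,11-0--
  m50: -1-01-,1--01-,11-0--
  m51: ---011,-1-0-1,-1-01-,-10--1,1--01-,1-0-11,11---1,11-0--
  m52: 1--100,1-010-,11--0-
  m53: -10--1,1-01-1,1-010-,11---1,11--0-
  m55: -10--1,1-0-11,1-01-1,11---1
  m56: --10--,1-1-00,11--0-,11-0--
  m57: --10--,-1-0-1,11---1,11--0-,11-0--
  m58: --10--,-1-01-,1--01-,11-0--
  m59: ---011,--10--,-1-0-1,-1-01-,1--01-,11---1,11-0--
  m60: 1--100,1-1-00,11--0-
  m61: 11---1,11--0-
  m63: 11---1 ←essential
Essential: ---011, --10--, -0-1-0, -1-01-, -10--1, 001---, 11---1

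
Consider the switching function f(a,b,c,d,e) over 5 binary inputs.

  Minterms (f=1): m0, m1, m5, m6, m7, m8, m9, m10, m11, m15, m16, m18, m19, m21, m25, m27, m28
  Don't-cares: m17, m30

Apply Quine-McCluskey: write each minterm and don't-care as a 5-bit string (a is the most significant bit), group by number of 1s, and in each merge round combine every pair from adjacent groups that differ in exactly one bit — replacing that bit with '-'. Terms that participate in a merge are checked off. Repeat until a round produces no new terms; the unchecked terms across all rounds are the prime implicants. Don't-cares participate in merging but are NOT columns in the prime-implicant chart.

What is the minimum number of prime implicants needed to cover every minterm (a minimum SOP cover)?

8

Round 0: 00000✓ 00001✓ 00101✓ 00110✓ 00111✓ 01000✓ 01001✓ 01010✓ 01011✓ 01111✓ 10000✓ 10001✓ 10010✓ 10011✓ 10101✓ 11001✓ 11011✓ 11100✓ 11110✓
Round 1: -0000✓ -0001✓ -0101✓ -1001✓ -1011✓ 0-000✓ 0-001✓ 0-111 00-01✓ 0000-✓ 001-1 0011- 01-11 010-0✓ 010-1✓ 0100-✓ 0101-✓ 1-001✓ 1-011✓ 10-01✓ 100-0✓ 100-1✓ 1000-✓ 1001-✓ 110-1✓ 111-0
Round 2: --001 -0-01 -000- -10-1 0-00- 010-- 1-0-1 100--
PIs = {--001, -0-01, -000-, -10-1, 0-00-, 0-111, 001-1, 0011-, 01-11, 010--, 1-0-1, 100--, 111-0}
Coverage chart:
  m0: -000-,0-00-
  m1: --001,-0-01,-000-,0-00-
  m5: -0-01,001-1
  m6: 0011- ←essential
  m7: 0-111,001-1,0011-
  m8: 0-00-,010--
  m9: --001,-10-1,0-00-,010--
  m10: 010-- ←essential
  m11: -10-1,01-11,010--
  m15: 0-111,01-11
  m16: -000-,100--
  m18: 100-- ←essential
  m19: 1-0-1,100--
  m21: -0-01 ←essential
  m25: --001,-10-1,1-0-1
  m27: -10-1,1-0-1
  m28: 111-0 ←essential
Essential: -0-01, 0011-, 010--, 100--, 111-0
Petrick residual → -000-, -10-1, 0-111
Min cover (8 terms): b'd'e + b'c'd' + bc'e + a'cde + a'b'cd + a'bc' + ab'c' + abce'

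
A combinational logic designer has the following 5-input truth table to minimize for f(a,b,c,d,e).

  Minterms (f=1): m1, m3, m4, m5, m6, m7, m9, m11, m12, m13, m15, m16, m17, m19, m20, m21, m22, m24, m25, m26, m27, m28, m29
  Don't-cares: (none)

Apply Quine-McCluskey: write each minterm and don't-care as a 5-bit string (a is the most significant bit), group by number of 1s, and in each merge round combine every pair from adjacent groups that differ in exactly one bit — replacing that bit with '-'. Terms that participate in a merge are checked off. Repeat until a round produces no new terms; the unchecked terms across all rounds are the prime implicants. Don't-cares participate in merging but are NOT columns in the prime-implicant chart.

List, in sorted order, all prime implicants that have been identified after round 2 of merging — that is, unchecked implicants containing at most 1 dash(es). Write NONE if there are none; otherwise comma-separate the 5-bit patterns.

NONE

size-2^0 implicants → 00001(✓)  00011(✓)  00100(✓)  00101(✓)  00110(✓)  00111(✓)  01001(✓)  01011(✓)  01100(✓)  01101(✓)  01111(✓)  10000(✓)  10001(✓)  10011(✓)  10100(✓)  10101(✓)  10110(✓)  11000(✓)  11001(✓)  11010(✓)  11011(✓)  11100(✓)  11101(✓)
size-2^1 implicants → -0001(✓)  -0011(✓)  -0100(✓)  -0101(✓)  -0110(✓)  -1001(✓)  -1011(✓)  -1100(✓)  -1101(✓)  0-001(✓)  0-011(✓)  0-100(✓)  0-101(✓)  0-111(✓)  00-01(✓)  00-11(✓)  000-1(✓)  001-0(✓)  001-1(✓)  0010-(✓)  0011-(✓)  01-01(✓)  01-11(✓)  010-1(✓)  011-1(✓)  0110-(✓)  1-000(✓)  1-001(✓)  1-011(✓)  1-100(✓)  1-101(✓)  10-00(✓)  10-01(✓)  100-1(✓)  1000-(✓)  101-0(✓)  1010-(✓)  11-00(✓)  11-01(✓)  110-0(✓)  110-1(✓)  1100-(✓)  1101-(✓)  1110-(✓)
size-2^2 implicants → --001(✓)  --011(✓)  --100(✓)  --101(✓)  -0-01(✓)  -00-1(✓)  -01-0  -010-(✓)  -1-01(✓)  -10-1(✓)  -110-(✓)  0--01(✓)  0--11(✓)  0-0-1(✓)  0-1-1(✓)  0-10-(✓)  00--1(✓)  001--  01--1(✓)  1--00(✓)  1--01(✓)  1-0-1(✓)  1-00-(✓)  1-10-(✓)  10-0-(✓)  11-0-(✓)  110--
size-2^3 implicants → ---01  --0-1  --10-  0---1  1--0-
Unchecked terms (primes): ---01, --0-1, --10-, -01-0, 0---1, 001--, 1--0-, 110--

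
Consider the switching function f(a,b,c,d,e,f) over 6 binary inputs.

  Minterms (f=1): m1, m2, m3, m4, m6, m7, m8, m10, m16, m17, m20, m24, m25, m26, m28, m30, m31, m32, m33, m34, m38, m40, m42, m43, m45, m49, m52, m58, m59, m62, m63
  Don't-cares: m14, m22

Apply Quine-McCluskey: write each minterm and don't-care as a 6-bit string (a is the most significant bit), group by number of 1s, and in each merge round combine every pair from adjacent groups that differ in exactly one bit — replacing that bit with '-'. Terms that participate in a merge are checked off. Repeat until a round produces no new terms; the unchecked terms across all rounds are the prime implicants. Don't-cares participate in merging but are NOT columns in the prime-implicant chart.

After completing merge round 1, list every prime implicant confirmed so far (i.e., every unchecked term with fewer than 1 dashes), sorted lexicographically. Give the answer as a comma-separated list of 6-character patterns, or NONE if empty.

101101

Round 0: 000001✓ 000010✓ 000011✓ 000100✓ 000110✓ 000111✓ 001000✓ 001010✓ 001110✓ 010000✓ 010001✓ 010100✓ 010110✓ 011000✓ 011001✓ 011010✓ 011100✓ 011110✓ 011111✓ 100000✓ 100001✓ 100010✓ 100110✓ 101000✓ 101010✓ 101011✓ 101101 110001✓ 110100✓ 111010✓ 111011✓ 111110✓ 111111✓
Round 1: -00001✓ -00010✓ -00110✓ -01000✓ -01010✓ -10001✓ -10100 -11010✓ -11110✓ -11111✓ 0-0001✓ 0-0100✓ 0-0110✓ 0-1000✓ 0-1010✓ 0-1110✓ 00-010✓ 00-110✓ 000-10✓ 000-11✓ 0000-1 00001-✓ 0001-0✓ 00011-✓ 001-10✓ 0010-0✓ 01-000✓ 01-001✓ 01-100✓ 01-110✓ 010-00✓ 01000-✓ 0101-0✓ 011-00✓ 011-10✓ 0110-0✓ 01100-✓ 0111-0✓ 01111-✓ 1-0001✓ 1-1010✓ 1-1011✓ 10-000✓ 10-010✓ 100-10✓ 1000-0✓ 10000- 1010-0✓ 10101-✓ 111-10✓ 111-11✓ 11101-✓ 11111-✓
Round 2: --0001 --1010 -0-010 -00-10 -010-0 -11-10 -1111- 0--110 0-01-0 0-1-10 0-10-0 00--10 000-1- 01--00 01-00- 01-1-0 011--0 1-101- 10-0-0 111-1-
PIs = {--0001, --1010, -0-010, -00-10, -010-0, -10100, -11-10, -1111-, 0--110, 0-01-0, 0-1-10, 0-10-0, 00--10, 000-1-, 0000-1, 01--00, 01-00-, 01-1-0, 011--0, 1-101-, 10-0-0, 10000-, 101101, 111-1-}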